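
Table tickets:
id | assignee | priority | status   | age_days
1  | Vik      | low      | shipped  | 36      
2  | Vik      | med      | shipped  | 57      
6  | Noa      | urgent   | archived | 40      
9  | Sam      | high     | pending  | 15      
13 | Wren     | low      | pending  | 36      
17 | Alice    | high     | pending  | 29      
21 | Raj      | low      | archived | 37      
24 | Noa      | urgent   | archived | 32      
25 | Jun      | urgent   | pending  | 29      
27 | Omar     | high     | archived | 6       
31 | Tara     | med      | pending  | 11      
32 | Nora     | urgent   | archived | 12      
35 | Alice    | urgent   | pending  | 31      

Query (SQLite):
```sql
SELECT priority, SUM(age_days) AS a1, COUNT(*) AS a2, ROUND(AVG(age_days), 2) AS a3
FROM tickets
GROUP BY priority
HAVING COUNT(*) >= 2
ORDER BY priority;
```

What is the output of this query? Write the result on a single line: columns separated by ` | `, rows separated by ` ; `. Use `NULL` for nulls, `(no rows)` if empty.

high | 50 | 3 | 16.67 ; low | 109 | 3 | 36.33 ; med | 68 | 2 | 34 ; urgent | 144 | 5 | 28.8

Group tickets by priority.
Per group compute: SUM(age_days), COUNT(*), ROUND(AVG(age_days), 2).
HAVING: drop groups with fewer than 2 rows.
  high: ids {9, 17, 27} → SUM(age_days)=50, COUNT(*)=3, ROUND(AVG(age_days), 2)=16.67
  low: ids {1, 13, 21} → SUM(age_days)=109, COUNT(*)=3, ROUND(AVG(age_days), 2)=36.33
  med: ids {2, 31} → SUM(age_days)=68, COUNT(*)=2, ROUND(AVG(age_days), 2)=34
  urgent: ids {6, 24, 25, 32, 35} → SUM(age_days)=144, COUNT(*)=5, ROUND(AVG(age_days), 2)=28.8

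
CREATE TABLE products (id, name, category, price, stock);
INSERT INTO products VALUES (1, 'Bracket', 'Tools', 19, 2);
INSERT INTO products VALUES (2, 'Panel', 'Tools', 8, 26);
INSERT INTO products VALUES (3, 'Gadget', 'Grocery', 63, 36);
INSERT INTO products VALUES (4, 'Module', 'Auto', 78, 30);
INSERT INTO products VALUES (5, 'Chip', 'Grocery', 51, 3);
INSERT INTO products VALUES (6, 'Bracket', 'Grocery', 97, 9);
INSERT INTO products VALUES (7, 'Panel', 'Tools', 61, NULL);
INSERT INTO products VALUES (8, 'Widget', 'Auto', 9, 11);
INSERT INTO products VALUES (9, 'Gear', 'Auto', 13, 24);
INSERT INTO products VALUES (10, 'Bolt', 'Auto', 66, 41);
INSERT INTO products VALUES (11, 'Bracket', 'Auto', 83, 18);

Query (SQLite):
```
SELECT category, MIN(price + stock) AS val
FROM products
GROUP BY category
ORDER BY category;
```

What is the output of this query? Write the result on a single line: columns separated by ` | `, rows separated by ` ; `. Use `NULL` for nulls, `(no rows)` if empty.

Auto | 20 ; Grocery | 54 ; Tools | 21

For each row compute price + stock.
Group by category; take MIN of the expression per group.
  Auto: ids {4, 8, 9, 10, 11} → MIN(price + stock)=20
  Grocery: ids {3, 5, 6} → MIN(price + stock)=54
  Tools: ids {1, 2, 7} → MIN(price + stock)=21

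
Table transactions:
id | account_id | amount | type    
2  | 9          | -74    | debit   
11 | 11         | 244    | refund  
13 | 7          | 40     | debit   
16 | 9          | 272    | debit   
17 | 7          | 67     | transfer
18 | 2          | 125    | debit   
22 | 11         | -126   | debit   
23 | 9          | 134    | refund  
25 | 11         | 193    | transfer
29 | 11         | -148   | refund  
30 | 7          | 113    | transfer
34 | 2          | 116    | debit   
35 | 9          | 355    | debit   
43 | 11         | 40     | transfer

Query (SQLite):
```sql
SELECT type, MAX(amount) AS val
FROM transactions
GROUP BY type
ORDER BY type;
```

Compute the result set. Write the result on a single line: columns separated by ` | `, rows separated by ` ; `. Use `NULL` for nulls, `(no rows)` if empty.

Partition transactions by type; compute MAX(amount) within each group.
  debit: ids {2, 13, 16, 18, 22, 34, 35} → MAX(amount)=355
  refund: ids {11, 23, 29} → MAX(amount)=244
  transfer: ids {17, 25, 30, 43} → MAX(amount)=193

debit | 355 ; refund | 244 ; transfer | 193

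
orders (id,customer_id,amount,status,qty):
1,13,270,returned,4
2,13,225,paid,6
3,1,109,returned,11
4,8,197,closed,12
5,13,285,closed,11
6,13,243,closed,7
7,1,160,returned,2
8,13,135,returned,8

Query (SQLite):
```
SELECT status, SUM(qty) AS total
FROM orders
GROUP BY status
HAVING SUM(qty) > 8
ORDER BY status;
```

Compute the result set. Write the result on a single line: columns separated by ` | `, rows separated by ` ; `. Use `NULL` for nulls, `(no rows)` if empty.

closed | 30 ; returned | 25

Partition orders by status; compute SUM(qty) within each group.
HAVING: keep groups where SUM(qty) > 8.
  closed: ids {4, 5, 6} → SUM(qty)=30
  paid: ids {2} → SUM(qty)=6
  returned: ids {1, 3, 7, 8} → SUM(qty)=25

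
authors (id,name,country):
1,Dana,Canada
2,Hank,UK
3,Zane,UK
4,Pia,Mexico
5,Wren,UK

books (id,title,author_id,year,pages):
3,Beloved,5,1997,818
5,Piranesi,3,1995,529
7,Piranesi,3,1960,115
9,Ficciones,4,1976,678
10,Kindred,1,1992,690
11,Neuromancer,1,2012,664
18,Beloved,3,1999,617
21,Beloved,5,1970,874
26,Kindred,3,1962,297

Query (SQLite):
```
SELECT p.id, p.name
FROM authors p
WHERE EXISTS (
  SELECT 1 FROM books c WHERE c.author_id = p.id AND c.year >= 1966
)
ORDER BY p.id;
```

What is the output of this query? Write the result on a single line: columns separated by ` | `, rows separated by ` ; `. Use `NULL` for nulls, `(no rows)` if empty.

1 | Dana ; 3 | Zane ; 4 | Pia ; 5 | Wren

For each authors row, check whether any books with matching author_id has year >= 1966.
Keep rows where that is true.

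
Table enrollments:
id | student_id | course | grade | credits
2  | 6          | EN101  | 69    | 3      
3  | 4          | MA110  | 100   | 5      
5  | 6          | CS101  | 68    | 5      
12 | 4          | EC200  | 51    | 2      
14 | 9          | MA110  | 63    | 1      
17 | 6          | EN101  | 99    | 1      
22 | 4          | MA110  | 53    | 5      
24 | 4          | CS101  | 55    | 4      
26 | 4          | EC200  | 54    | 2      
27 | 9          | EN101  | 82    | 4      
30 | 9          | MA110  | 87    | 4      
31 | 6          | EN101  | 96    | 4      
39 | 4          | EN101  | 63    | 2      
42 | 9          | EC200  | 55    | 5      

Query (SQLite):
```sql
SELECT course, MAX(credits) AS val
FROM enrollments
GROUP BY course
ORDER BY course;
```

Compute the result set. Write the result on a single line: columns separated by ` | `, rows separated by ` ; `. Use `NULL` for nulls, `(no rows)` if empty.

Partition enrollments by course; compute MAX(credits) within each group.
  CS101: ids {5, 24} → MAX(credits)=5
  EC200: ids {12, 26, 42} → MAX(credits)=5
  EN101: ids {2, 17, 27, 31, 39} → MAX(credits)=4
  MA110: ids {3, 14, 22, 30} → MAX(credits)=5

CS101 | 5 ; EC200 | 5 ; EN101 | 4 ; MA110 | 5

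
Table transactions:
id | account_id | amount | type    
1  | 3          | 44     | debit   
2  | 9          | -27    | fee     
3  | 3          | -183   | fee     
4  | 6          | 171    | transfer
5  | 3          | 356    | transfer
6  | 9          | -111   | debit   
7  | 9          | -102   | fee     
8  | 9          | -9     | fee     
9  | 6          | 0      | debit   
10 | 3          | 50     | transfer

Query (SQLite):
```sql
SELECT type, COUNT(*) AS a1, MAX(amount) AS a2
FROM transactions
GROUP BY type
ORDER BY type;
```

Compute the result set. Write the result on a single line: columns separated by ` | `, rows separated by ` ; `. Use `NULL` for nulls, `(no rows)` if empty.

debit | 3 | 44 ; fee | 4 | -9 ; transfer | 3 | 356

Group transactions by type.
Per group compute: COUNT(*), MAX(amount).
  debit: ids {1, 6, 9} → COUNT(*)=3, MAX(amount)=44
  fee: ids {2, 3, 7, 8} → COUNT(*)=4, MAX(amount)=-9
  transfer: ids {4, 5, 10} → COUNT(*)=3, MAX(amount)=356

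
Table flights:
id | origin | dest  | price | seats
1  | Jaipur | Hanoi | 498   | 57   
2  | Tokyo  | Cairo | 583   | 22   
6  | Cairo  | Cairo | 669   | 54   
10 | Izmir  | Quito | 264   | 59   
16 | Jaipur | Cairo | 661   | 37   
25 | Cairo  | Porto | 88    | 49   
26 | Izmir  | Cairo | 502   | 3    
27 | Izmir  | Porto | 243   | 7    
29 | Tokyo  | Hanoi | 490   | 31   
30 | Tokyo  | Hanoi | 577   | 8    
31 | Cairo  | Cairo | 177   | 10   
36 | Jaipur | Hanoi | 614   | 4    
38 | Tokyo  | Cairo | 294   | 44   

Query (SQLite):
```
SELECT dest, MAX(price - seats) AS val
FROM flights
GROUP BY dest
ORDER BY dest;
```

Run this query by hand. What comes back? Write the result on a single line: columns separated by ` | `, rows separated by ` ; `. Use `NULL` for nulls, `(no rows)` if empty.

Cairo | 624 ; Hanoi | 610 ; Porto | 236 ; Quito | 205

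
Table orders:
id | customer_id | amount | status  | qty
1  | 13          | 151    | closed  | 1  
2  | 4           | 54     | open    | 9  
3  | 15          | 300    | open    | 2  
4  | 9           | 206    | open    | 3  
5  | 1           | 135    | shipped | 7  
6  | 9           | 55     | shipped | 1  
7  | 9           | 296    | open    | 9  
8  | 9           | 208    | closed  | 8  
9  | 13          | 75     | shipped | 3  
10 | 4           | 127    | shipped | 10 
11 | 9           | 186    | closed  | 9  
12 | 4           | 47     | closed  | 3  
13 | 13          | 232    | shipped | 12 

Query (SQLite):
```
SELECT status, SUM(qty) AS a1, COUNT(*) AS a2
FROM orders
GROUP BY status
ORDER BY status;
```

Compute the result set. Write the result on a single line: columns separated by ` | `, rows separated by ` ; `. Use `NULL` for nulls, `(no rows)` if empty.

Group orders by status.
Per group compute: SUM(qty), COUNT(*).
  closed: ids {1, 8, 11, 12} → SUM(qty)=21, COUNT(*)=4
  open: ids {2, 3, 4, 7} → SUM(qty)=23, COUNT(*)=4
  shipped: ids {5, 6, 9, 10, 13} → SUM(qty)=33, COUNT(*)=5

closed | 21 | 4 ; open | 23 | 4 ; shipped | 33 | 5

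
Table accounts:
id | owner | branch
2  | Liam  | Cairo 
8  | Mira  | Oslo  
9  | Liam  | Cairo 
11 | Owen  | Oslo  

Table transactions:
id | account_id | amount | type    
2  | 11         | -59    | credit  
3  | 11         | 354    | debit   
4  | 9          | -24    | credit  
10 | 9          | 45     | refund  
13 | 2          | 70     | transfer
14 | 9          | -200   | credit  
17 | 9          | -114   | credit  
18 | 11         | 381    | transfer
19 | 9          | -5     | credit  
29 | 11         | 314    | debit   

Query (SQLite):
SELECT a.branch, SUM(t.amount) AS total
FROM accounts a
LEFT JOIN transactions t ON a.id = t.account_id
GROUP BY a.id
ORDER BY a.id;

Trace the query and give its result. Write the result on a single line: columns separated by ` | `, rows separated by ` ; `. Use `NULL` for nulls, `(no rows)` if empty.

LEFT JOIN keeps every accounts row; unmatched ones get NULL for transactions columns.
Group by accounts.id and compute SUM(t.amount). SUM over an all-NULL group is NULL.
  2: ids {13} → SUM(t.amount)=70
  8: ids {—} → SUM(t.amount)=NULL
  9: ids {4, 10, 14, 17, 19} → SUM(t.amount)=-298
  11: ids {2, 3, 18, 29} → SUM(t.amount)=990

Cairo | 70 ; Oslo | NULL ; Cairo | -298 ; Oslo | 990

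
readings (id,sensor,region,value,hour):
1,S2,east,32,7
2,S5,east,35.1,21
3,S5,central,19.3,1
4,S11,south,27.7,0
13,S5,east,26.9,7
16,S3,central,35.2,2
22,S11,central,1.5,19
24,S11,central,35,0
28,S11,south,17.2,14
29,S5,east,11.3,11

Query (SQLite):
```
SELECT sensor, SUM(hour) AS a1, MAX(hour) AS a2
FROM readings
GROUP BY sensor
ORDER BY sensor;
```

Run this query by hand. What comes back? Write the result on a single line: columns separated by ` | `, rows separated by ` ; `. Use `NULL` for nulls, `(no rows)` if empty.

S11 | 33 | 19 ; S2 | 7 | 7 ; S3 | 2 | 2 ; S5 | 40 | 21

Group readings by sensor.
Per group compute: SUM(hour), MAX(hour).
  S11: ids {4, 22, 24, 28} → SUM(hour)=33, MAX(hour)=19
  S2: ids {1} → SUM(hour)=7, MAX(hour)=7
  S3: ids {16} → SUM(hour)=2, MAX(hour)=2
  S5: ids {2, 3, 13, 29} → SUM(hour)=40, MAX(hour)=21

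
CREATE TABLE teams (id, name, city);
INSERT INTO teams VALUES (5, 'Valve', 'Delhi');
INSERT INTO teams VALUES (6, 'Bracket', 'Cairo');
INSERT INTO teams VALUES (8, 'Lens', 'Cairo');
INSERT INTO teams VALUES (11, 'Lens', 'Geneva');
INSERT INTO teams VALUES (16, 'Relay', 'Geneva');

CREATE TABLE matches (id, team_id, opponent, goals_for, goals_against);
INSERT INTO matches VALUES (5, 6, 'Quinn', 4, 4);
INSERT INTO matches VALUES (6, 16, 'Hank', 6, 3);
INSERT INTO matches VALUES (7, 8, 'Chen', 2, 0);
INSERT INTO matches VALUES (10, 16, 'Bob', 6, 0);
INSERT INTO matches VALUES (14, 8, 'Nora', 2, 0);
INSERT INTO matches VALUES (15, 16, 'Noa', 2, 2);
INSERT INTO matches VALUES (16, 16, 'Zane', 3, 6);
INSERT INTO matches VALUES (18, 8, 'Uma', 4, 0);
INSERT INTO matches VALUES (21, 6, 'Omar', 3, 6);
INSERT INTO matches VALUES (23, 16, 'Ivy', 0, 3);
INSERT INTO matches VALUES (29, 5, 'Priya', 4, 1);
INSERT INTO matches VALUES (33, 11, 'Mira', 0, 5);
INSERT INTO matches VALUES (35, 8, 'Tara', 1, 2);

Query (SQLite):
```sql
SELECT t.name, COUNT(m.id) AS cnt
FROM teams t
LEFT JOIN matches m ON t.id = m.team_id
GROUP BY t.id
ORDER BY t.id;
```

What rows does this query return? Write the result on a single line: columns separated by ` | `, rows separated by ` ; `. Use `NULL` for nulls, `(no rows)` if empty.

Valve | 1 ; Bracket | 2 ; Lens | 4 ; Lens | 1 ; Relay | 5

LEFT JOIN keeps every teams row; unmatched ones get NULL for matches columns.
Group by teams.id and compute COUNT(m.id). COUNT(col) of an all-NULL group is 0.
  5: ids {29} → COUNT(m.id)=1
  6: ids {5, 21} → COUNT(m.id)=2
  8: ids {7, 14, 18, 35} → COUNT(m.id)=4
  11: ids {33} → COUNT(m.id)=1
  16: ids {6, 10, 15, 16, 23} → COUNT(m.id)=5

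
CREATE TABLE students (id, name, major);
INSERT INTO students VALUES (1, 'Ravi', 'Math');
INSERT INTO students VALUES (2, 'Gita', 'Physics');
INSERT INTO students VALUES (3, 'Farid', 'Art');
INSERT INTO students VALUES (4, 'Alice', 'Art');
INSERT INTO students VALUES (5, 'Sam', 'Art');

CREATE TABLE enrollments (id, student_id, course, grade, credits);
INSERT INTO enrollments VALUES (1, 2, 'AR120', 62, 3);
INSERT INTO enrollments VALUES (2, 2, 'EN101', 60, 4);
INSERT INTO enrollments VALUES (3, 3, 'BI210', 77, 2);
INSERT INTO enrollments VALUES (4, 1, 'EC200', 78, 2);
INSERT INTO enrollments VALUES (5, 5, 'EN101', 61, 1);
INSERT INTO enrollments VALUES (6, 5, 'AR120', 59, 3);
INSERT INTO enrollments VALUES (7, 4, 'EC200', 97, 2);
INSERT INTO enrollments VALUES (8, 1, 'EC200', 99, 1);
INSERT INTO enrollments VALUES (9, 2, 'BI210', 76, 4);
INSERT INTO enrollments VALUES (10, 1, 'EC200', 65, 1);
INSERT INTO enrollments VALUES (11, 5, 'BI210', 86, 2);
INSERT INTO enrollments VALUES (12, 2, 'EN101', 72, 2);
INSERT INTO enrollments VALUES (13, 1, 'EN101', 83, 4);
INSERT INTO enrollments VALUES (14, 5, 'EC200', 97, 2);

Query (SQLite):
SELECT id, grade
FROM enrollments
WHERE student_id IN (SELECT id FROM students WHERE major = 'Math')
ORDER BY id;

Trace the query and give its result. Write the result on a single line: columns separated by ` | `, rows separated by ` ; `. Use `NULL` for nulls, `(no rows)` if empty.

Inner query: students.id where major = 'Math'.
Outer: keep enrollments rows whose student_id is in that set.
Inner query → {1}

4 | 78 ; 8 | 99 ; 10 | 65 ; 13 | 83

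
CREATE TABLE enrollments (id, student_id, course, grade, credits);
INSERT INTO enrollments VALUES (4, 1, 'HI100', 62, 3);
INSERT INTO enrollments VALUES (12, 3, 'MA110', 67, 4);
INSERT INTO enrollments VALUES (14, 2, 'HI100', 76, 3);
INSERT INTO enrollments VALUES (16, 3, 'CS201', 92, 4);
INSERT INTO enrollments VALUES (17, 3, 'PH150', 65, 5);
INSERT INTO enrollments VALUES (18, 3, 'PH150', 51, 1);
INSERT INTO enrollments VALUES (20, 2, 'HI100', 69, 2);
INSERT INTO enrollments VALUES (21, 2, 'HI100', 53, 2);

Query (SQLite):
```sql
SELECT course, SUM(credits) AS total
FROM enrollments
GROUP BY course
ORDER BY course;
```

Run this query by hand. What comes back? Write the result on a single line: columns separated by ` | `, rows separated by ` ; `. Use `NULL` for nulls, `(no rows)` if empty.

CS201 | 4 ; HI100 | 10 ; MA110 | 4 ; PH150 | 6

Partition enrollments by course; compute SUM(credits) within each group.
  CS201: ids {16} → SUM(credits)=4
  HI100: ids {4, 14, 20, 21} → SUM(credits)=10
  MA110: ids {12} → SUM(credits)=4
  PH150: ids {17, 18} → SUM(credits)=6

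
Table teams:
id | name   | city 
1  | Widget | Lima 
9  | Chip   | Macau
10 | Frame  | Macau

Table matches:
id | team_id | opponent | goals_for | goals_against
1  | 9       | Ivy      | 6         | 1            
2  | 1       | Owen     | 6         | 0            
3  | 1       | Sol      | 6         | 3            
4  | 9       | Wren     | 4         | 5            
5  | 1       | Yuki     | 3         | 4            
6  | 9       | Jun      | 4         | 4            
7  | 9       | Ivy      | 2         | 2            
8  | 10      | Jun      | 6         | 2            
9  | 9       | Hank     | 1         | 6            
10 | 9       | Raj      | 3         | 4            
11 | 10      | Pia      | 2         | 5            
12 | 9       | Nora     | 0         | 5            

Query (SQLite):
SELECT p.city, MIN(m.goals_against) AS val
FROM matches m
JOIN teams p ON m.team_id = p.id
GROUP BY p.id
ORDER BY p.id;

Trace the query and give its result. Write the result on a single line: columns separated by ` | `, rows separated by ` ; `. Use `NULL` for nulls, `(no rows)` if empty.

Lima | 0 ; Macau | 1 ; Macau | 2

Join each matches row to its teams via team_id.
Group joined rows by teams.id; compute MIN(m.goals_against) per group.
  1: ids {2, 3, 5} → MIN(m.goals_against)=0
  9: ids {1, 4, 6, 7, 9, 10, 12} → MIN(m.goals_against)=1
  10: ids {8, 11} → MIN(m.goals_against)=2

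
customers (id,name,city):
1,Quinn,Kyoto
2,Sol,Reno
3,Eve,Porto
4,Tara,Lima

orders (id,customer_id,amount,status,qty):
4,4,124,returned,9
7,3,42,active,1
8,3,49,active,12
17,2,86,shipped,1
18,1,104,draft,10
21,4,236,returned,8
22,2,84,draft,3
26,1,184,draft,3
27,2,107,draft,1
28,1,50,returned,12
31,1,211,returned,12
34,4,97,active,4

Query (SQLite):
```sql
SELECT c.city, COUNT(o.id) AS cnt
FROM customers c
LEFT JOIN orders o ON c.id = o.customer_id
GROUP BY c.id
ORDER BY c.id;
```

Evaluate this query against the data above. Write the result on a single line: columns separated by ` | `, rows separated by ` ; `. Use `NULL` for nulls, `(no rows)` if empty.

LEFT JOIN keeps every customers row; unmatched ones get NULL for orders columns.
Group by customers.id and compute COUNT(o.id). COUNT(col) of an all-NULL group is 0.
  1: ids {18, 26, 28, 31} → COUNT(o.id)=4
  2: ids {17, 22, 27} → COUNT(o.id)=3
  3: ids {7, 8} → COUNT(o.id)=2
  4: ids {4, 21, 34} → COUNT(o.id)=3

Kyoto | 4 ; Reno | 3 ; Porto | 2 ; Lima | 3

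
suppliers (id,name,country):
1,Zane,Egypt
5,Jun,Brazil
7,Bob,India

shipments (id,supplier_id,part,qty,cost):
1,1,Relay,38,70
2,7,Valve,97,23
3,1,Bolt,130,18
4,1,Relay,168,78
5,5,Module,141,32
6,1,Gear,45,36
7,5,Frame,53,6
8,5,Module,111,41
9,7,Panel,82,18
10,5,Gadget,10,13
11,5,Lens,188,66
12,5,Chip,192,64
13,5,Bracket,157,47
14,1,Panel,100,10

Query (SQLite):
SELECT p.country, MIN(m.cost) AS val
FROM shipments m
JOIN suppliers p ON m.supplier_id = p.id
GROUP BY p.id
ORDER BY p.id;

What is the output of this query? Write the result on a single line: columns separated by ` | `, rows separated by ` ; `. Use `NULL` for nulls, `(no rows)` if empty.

Egypt | 10 ; Brazil | 6 ; India | 18

Join each shipments row to its suppliers via supplier_id.
Group joined rows by suppliers.id; compute MIN(m.cost) per group.
  1: ids {1, 3, 4, 6, 14} → MIN(m.cost)=10
  5: ids {5, 7, 8, 10, 11, 12, 13} → MIN(m.cost)=6
  7: ids {2, 9} → MIN(m.cost)=18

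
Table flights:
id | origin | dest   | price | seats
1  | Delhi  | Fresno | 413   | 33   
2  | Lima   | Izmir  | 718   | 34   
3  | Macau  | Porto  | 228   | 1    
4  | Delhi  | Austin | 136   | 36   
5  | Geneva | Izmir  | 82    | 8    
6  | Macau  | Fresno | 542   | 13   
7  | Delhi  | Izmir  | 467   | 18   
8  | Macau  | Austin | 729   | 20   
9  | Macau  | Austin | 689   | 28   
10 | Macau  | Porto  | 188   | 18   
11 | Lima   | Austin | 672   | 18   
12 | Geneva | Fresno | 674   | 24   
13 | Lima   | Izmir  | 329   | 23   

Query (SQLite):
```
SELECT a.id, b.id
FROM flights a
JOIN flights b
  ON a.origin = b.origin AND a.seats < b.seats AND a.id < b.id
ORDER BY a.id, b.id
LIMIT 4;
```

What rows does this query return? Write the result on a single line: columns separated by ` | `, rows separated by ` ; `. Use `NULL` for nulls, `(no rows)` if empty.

1 | 4 ; 3 | 6 ; 3 | 8 ; 3 | 9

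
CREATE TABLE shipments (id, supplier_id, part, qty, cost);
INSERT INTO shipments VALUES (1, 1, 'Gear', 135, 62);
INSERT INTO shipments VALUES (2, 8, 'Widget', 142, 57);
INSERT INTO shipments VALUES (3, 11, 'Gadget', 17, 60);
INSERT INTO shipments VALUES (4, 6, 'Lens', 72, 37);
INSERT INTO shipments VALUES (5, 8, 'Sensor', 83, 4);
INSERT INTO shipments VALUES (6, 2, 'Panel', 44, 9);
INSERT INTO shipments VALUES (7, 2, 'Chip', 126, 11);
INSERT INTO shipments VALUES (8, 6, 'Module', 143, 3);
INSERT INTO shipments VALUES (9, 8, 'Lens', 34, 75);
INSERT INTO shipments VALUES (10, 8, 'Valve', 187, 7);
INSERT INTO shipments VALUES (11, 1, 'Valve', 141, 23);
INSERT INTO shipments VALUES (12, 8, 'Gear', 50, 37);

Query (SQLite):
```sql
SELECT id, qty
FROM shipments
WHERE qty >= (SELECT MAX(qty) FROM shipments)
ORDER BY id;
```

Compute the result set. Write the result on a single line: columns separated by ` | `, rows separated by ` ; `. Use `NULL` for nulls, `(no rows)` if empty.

Scalar subquery: MAX(qty) over all shipments rows = 187.
Keep rows where qty >= that value.

10 | 187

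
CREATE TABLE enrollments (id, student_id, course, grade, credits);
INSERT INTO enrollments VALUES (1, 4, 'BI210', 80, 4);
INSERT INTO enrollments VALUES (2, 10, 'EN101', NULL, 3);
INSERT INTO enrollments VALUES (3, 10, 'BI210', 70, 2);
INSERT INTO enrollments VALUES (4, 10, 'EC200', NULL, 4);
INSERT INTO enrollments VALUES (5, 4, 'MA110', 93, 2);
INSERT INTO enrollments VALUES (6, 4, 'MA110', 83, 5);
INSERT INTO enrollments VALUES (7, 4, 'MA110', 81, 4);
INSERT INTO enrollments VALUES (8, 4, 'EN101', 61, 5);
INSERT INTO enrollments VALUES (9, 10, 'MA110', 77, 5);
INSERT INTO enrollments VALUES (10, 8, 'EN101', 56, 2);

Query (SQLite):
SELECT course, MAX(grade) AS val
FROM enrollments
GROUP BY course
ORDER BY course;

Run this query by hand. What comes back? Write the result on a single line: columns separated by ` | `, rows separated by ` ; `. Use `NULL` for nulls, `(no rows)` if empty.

Partition enrollments by course; compute MAX(grade) within each group.
  BI210: ids {1, 3} → MAX(grade)=80
  EC200: ids {4} → MAX(grade)=NULL
  EN101: ids {2, 8, 10} → MAX(grade)=61
  MA110: ids {5, 6, 7, 9} → MAX(grade)=93

BI210 | 80 ; EC200 | NULL ; EN101 | 61 ; MA110 | 93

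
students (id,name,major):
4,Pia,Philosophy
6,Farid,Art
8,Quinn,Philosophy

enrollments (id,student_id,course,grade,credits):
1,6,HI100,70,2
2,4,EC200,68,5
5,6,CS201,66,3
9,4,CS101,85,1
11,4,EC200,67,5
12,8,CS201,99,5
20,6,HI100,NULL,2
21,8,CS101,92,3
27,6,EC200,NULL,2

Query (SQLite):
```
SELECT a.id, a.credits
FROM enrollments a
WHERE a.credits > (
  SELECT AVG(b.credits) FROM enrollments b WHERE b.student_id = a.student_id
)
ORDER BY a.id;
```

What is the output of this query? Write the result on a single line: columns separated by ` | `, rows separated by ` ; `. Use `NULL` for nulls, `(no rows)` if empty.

For each enrollments row a, compute AVG(credits) over rows sharing a.student_id.
Keep row a if a.credits > that per-group AVG.
  student_id=4: AVG(credits) = 3.666667
  student_id=6: AVG(credits) = 2.25
  student_id=8: AVG(credits) = 4.0

2 | 5 ; 5 | 3 ; 11 | 5 ; 12 | 5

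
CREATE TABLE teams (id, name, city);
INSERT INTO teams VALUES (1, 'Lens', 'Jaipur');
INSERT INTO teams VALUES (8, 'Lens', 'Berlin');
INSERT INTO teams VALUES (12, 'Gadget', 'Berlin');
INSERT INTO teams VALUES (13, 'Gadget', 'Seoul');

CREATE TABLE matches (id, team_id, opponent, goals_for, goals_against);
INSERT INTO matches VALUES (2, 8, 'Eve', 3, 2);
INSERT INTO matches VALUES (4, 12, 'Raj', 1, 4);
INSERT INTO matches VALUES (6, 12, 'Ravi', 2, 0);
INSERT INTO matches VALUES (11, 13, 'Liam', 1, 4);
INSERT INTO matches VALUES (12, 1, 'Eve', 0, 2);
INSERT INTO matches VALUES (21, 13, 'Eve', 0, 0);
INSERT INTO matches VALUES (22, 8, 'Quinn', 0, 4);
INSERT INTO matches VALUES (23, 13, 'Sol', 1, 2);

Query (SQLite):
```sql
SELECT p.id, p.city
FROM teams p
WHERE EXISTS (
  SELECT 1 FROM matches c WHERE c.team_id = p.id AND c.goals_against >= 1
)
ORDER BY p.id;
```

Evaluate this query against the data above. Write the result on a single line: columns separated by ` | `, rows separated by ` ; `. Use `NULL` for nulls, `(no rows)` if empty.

For each teams row, check whether any matches with matching team_id has goals_against >= 1.
Keep rows where that is true.

1 | Jaipur ; 8 | Berlin ; 12 | Berlin ; 13 | Seoul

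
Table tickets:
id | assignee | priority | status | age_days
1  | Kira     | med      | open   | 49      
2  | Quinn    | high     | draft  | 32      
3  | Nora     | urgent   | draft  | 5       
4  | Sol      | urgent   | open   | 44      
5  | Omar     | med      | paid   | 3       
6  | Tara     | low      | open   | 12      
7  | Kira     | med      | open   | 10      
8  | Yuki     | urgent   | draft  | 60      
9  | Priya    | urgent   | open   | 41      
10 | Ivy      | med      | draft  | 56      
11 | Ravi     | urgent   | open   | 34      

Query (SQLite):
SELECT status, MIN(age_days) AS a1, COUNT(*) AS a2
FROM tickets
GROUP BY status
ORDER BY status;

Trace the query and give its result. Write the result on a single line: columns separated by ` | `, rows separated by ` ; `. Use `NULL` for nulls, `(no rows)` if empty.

draft | 5 | 4 ; open | 10 | 6 ; paid | 3 | 1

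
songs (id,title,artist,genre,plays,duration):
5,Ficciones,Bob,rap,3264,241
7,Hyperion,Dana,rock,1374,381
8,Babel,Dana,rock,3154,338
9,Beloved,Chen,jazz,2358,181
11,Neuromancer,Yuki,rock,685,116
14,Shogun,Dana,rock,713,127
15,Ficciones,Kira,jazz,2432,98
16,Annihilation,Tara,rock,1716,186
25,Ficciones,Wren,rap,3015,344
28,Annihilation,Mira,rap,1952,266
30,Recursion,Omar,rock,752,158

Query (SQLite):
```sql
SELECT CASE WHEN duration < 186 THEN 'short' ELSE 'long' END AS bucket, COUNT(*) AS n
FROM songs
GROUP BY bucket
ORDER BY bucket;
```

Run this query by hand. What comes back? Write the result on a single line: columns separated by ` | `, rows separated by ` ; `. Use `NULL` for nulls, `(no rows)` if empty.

long | 6 ; short | 5

Bucket rows by duration < 186 → 'short' else 'long'; count each bucket.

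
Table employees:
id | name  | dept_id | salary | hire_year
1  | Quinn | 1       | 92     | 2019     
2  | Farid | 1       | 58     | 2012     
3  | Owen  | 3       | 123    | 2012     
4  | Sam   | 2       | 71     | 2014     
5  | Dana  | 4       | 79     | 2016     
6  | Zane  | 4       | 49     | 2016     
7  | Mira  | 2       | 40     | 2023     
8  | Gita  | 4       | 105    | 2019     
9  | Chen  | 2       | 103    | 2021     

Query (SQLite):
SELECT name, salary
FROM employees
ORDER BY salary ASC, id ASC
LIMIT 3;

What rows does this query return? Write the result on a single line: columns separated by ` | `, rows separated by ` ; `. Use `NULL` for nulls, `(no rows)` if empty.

Mira | 40 ; Zane | 49 ; Farid | 58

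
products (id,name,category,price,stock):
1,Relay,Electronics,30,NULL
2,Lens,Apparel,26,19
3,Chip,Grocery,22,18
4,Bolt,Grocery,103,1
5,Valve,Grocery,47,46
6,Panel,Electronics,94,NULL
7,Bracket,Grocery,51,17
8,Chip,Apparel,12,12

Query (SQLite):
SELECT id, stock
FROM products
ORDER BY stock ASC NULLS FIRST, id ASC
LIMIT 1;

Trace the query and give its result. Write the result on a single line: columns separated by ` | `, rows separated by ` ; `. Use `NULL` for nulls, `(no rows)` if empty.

Sort by stock asc, tiebreak id asc: (NULL, id=1), (NULL, id=6), (1, id=4), (12, id=8) …. Take first 1.
NULLS FIRST: NULL stock rows go before all non-NULL rows (among themselves ordered by id asc).

1 | NULL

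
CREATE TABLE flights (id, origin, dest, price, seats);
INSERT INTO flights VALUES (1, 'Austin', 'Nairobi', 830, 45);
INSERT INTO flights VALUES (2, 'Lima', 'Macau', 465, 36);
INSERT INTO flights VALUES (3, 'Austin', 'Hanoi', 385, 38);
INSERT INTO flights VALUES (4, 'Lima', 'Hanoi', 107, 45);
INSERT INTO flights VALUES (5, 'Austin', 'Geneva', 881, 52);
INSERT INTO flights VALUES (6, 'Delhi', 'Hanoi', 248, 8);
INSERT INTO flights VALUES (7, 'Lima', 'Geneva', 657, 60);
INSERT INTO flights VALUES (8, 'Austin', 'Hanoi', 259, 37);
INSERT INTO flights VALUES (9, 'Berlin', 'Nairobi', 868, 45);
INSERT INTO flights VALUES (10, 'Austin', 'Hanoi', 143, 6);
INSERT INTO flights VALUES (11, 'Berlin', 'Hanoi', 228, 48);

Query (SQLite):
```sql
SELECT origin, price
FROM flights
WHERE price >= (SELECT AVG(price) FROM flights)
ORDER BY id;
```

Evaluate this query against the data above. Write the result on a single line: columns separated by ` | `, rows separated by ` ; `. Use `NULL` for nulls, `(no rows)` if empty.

Austin | 830 ; Lima | 465 ; Austin | 881 ; Lima | 657 ; Berlin | 868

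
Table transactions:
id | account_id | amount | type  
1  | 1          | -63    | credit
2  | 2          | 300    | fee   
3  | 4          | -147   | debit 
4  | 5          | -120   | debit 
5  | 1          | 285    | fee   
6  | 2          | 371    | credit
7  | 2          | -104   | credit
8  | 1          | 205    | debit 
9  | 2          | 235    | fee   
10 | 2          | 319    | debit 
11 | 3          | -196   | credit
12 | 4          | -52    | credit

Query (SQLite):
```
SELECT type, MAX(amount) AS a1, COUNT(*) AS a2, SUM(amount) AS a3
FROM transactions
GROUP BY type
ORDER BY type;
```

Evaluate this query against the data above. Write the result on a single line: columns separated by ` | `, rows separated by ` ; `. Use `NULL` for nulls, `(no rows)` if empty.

Group transactions by type.
Per group compute: MAX(amount), COUNT(*), SUM(amount).
  credit: ids {1, 6, 7, 11, 12} → MAX(amount)=371, COUNT(*)=5, SUM(amount)=-44
  debit: ids {3, 4, 8, 10} → MAX(amount)=319, COUNT(*)=4, SUM(amount)=257
  fee: ids {2, 5, 9} → MAX(amount)=300, COUNT(*)=3, SUM(amount)=820

credit | 371 | 5 | -44 ; debit | 319 | 4 | 257 ; fee | 300 | 3 | 820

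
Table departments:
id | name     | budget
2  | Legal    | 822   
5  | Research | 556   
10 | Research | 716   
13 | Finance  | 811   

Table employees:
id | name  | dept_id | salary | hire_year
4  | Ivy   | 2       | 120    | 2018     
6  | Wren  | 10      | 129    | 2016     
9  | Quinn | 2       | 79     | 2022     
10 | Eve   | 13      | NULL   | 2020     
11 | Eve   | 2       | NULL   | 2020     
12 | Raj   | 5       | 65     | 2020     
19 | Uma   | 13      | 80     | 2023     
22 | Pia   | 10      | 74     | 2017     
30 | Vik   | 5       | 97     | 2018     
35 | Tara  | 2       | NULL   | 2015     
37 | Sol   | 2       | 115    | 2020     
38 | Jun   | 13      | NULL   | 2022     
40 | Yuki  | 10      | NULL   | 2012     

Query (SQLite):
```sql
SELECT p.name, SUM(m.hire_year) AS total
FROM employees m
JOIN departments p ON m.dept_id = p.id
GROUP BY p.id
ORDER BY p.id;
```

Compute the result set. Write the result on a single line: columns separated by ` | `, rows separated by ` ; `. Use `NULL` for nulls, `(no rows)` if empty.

Join each employees row to its departments via dept_id.
Group joined rows by departments.id; compute SUM(m.hire_year) per group.
  2: ids {4, 9, 11, 35, 37} → SUM(m.hire_year)=10095
  5: ids {12, 30} → SUM(m.hire_year)=4038
  10: ids {6, 22, 40} → SUM(m.hire_year)=6045
  13: ids {10, 19, 38} → SUM(m.hire_year)=6065

Legal | 10095 ; Research | 4038 ; Research | 6045 ; Finance | 6065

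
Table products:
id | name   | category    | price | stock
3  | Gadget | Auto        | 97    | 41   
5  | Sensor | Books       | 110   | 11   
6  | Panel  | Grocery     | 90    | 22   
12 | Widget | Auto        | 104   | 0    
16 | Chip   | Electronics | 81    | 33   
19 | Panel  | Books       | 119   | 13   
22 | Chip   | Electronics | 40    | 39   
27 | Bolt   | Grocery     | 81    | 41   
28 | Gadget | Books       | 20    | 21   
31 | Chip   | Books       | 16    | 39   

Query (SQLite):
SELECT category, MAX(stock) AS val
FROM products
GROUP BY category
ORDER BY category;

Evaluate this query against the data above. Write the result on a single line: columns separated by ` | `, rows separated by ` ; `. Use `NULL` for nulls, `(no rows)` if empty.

Auto | 41 ; Books | 39 ; Electronics | 39 ; Grocery | 41

Partition products by category; compute MAX(stock) within each group.
  Auto: ids {3, 12} → MAX(stock)=41
  Books: ids {5, 19, 28, 31} → MAX(stock)=39
  Electronics: ids {16, 22} → MAX(stock)=39
  Grocery: ids {6, 27} → MAX(stock)=41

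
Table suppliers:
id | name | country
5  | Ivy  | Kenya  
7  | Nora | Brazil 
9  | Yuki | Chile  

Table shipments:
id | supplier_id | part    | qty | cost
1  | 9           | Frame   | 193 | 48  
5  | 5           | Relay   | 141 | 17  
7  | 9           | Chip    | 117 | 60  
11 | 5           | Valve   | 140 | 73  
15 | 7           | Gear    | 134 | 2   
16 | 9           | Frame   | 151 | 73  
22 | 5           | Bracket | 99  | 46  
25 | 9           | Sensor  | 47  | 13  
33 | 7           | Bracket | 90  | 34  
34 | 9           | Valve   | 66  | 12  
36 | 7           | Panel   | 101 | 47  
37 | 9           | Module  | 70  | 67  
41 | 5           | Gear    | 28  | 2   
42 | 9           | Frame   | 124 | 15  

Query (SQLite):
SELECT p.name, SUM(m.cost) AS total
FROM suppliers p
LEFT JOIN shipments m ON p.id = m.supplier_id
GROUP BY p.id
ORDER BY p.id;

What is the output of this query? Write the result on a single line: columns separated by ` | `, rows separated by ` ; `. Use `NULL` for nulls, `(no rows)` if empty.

Ivy | 138 ; Nora | 83 ; Yuki | 288

LEFT JOIN keeps every suppliers row; unmatched ones get NULL for shipments columns.
Group by suppliers.id and compute SUM(m.cost). SUM over an all-NULL group is NULL.
  5: ids {5, 11, 22, 41} → SUM(m.cost)=138
  7: ids {15, 33, 36} → SUM(m.cost)=83
  9: ids {1, 7, 16, 25, 34, 37, 42} → SUM(m.cost)=288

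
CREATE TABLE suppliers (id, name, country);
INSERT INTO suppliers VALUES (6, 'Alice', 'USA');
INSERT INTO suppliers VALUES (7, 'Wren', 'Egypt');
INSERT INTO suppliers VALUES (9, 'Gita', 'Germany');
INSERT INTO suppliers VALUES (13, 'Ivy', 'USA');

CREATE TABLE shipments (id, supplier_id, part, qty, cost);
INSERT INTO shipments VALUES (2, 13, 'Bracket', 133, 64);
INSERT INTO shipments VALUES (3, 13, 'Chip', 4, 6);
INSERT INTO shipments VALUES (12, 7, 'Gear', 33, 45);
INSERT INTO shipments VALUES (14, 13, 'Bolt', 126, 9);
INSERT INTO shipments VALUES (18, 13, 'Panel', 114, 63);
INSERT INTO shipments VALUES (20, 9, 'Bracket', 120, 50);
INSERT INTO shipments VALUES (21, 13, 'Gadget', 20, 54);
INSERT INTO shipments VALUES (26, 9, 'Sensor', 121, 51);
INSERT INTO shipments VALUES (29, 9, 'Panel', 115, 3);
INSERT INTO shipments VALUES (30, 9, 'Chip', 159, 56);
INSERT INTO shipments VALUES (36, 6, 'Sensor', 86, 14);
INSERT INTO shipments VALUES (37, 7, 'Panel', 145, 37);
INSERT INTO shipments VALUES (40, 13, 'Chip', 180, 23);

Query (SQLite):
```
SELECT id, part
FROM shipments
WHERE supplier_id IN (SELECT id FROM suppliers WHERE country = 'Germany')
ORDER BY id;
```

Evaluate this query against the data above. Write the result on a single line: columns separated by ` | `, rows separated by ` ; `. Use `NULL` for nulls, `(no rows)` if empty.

20 | Bracket ; 26 | Sensor ; 29 | Panel ; 30 | Chip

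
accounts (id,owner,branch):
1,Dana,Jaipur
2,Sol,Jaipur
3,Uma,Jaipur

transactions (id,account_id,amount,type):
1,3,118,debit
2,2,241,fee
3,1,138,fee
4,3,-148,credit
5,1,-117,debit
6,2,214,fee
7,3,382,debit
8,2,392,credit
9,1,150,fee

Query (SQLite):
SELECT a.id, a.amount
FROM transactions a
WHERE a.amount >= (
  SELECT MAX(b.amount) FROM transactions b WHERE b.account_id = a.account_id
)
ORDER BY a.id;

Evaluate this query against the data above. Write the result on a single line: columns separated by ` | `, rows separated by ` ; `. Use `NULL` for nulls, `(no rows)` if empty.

7 | 382 ; 8 | 392 ; 9 | 150

For each transactions row a, compute MAX(amount) over rows sharing a.account_id.
Keep row a if a.amount >= that per-group MAX.
  account_id=1: MAX(amount) = 150
  account_id=2: MAX(amount) = 392
  account_id=3: MAX(amount) = 382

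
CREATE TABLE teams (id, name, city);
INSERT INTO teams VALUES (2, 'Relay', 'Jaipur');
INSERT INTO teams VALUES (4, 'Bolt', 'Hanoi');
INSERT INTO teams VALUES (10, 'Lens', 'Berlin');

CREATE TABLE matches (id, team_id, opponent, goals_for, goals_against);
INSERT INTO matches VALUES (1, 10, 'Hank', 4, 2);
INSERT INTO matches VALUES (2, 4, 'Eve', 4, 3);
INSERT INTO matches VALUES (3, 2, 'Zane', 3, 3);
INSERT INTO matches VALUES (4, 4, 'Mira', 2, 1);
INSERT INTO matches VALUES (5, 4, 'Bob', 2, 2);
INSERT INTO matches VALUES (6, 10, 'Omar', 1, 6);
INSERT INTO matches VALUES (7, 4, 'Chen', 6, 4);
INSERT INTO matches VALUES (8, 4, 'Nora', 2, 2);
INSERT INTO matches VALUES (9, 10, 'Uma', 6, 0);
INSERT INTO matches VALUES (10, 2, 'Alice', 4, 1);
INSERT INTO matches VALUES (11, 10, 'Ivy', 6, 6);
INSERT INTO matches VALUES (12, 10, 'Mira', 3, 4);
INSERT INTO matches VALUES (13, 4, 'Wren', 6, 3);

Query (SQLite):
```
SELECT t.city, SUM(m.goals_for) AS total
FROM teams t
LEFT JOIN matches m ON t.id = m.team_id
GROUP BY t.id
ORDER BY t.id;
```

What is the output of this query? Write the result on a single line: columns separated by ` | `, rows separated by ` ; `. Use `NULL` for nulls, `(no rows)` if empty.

Jaipur | 7 ; Hanoi | 22 ; Berlin | 20

LEFT JOIN keeps every teams row; unmatched ones get NULL for matches columns.
Group by teams.id and compute SUM(m.goals_for). SUM over an all-NULL group is NULL.
  2: ids {3, 10} → SUM(m.goals_for)=7
  4: ids {2, 4, 5, 7, 8, 13} → SUM(m.goals_for)=22
  10: ids {1, 6, 9, 11, 12} → SUM(m.goals_for)=20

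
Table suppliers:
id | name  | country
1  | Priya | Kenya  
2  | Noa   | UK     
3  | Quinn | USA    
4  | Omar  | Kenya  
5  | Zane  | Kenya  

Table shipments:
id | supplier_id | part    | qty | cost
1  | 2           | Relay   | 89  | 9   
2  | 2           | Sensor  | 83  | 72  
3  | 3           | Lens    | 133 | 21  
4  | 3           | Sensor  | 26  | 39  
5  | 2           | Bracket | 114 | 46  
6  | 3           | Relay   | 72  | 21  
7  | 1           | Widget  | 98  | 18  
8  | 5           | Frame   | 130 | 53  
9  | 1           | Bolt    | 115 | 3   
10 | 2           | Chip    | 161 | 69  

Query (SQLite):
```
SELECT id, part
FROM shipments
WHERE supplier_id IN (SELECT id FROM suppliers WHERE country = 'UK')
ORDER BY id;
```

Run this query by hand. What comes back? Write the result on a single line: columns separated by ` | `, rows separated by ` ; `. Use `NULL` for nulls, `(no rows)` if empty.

Inner query: suppliers.id where country = 'UK'.
Outer: keep shipments rows whose supplier_id is in that set.
Inner query → {2}

1 | Relay ; 2 | Sensor ; 5 | Bracket ; 10 | Chip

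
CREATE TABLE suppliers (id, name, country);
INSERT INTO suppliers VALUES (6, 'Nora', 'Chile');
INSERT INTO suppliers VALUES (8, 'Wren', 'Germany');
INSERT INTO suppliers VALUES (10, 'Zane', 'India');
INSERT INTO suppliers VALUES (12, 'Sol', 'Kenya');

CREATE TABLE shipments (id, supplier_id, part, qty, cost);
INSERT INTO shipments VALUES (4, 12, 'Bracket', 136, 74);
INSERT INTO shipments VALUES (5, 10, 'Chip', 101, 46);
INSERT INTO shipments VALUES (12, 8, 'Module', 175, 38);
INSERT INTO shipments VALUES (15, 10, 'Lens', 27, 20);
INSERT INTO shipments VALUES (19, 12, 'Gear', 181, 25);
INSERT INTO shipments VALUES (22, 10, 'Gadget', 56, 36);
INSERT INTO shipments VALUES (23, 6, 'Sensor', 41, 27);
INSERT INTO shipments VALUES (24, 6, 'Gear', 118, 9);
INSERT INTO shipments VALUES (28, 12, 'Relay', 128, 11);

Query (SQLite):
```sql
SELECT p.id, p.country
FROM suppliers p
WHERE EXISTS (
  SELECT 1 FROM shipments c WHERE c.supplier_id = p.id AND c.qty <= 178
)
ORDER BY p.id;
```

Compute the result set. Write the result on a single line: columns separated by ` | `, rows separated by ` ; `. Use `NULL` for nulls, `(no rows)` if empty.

For each suppliers row, check whether any shipments with matching supplier_id has qty <= 178.
Keep rows where that is true.

6 | Chile ; 8 | Germany ; 10 | India ; 12 | Kenya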